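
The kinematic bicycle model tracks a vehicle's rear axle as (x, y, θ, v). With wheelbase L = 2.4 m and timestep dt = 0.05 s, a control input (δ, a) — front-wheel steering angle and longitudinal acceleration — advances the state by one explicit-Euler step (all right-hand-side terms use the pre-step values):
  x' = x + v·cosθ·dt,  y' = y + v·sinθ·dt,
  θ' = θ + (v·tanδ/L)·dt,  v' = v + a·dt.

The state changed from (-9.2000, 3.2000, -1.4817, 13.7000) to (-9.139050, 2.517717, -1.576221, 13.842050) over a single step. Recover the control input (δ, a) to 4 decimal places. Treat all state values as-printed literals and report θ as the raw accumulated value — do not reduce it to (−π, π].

δ = -0.3198, a = 2.8410

a = (v'−v)/dt = (0.142050)/0.05 = 2.8410
Δθ = θ'−θ = -0.094521;  (v·dt/L) = 13.7000·0.05/2.4 = 0.285417
tan δ = Δθ·L/(v·dt) = -0.331168  →  δ = -0.3198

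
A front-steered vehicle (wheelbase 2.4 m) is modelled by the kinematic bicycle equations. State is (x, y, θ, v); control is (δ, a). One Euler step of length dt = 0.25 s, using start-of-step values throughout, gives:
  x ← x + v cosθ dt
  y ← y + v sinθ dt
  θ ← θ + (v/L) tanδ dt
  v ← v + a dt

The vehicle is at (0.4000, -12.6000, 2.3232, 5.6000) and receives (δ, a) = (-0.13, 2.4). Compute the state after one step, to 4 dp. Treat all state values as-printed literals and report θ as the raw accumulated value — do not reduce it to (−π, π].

x' = 0.4000 + 5.6000·cos(2.3232)·0.25 = -0.5568
y' = -12.6000 + 5.6000·sin(2.3232)·0.25 = -11.5779
θ' = 2.3232 + (5.6000/2.4)·tan(-0.13)·0.25 = 2.2469
v' = 5.6000 + 2.4000·0.25 = 6.2000

(-0.5568, -11.5779, 2.2469, 6.2000)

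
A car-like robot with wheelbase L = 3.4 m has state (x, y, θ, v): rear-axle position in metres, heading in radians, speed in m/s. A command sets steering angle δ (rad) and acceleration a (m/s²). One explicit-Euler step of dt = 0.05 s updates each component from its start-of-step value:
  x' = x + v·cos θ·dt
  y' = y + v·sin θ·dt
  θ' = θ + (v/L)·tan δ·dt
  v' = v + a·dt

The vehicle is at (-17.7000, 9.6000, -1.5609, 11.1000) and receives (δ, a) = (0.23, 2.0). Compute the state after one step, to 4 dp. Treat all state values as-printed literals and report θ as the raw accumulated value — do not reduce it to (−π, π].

(-17.6945, 9.0450, -1.5227, 11.2000)

x' = -17.7000 + 11.1000·cos(-1.5609)·0.05 = -17.6945
y' = 9.6000 + 11.1000·sin(-1.5609)·0.05 = 9.0450
θ' = -1.5609 + (11.1000/3.4)·tan(0.23)·0.05 = -1.5227
v' = 11.1000 + 2.0000·0.05 = 11.2000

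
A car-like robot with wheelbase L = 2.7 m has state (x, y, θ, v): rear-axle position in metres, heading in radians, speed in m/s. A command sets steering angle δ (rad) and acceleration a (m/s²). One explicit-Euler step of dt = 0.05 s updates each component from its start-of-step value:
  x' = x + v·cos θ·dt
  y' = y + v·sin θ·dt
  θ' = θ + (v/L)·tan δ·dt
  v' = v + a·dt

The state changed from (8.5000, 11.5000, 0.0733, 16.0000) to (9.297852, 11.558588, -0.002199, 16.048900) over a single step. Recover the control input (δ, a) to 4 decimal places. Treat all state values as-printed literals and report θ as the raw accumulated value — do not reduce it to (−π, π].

a = (v'−v)/dt = (0.048900)/0.05 = 0.9780
Δθ = θ'−θ = -0.075499;  (v·dt/L) = 16.0000·0.05/2.7 = 0.296296
tan δ = Δθ·L/(v·dt) = -0.254809  →  δ = -0.2495

δ = -0.2495, a = 0.9780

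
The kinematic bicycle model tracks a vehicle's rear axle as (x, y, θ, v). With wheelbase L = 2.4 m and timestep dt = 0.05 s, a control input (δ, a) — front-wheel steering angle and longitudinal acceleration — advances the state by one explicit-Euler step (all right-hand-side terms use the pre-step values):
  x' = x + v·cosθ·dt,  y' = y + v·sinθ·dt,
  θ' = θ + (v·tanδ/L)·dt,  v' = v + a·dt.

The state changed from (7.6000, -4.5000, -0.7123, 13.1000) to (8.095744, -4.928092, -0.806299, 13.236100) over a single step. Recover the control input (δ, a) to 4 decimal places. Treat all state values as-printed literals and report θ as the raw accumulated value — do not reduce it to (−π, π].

δ = -0.3317, a = 2.7220

a = (v'−v)/dt = (0.136100)/0.05 = 2.7220
Δθ = θ'−θ = -0.093999;  (v·dt/L) = 13.1000·0.05/2.4 = 0.272917
tan δ = Δθ·L/(v·dt) = -0.344424  →  δ = -0.3317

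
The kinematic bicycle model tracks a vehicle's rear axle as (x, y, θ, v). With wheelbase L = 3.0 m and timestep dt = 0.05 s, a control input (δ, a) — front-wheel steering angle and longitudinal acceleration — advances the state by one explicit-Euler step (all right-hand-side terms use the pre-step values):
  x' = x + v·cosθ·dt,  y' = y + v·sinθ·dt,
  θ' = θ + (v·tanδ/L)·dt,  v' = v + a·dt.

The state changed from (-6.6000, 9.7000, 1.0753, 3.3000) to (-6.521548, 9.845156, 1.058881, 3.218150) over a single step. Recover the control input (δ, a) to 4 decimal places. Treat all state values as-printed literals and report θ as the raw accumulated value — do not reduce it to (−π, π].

a = (v'−v)/dt = (-0.081850)/0.05 = -1.6370
Δθ = θ'−θ = -0.016419;  (v·dt/L) = 3.3000·0.05/3.0 = 0.055000
tan δ = Δθ·L/(v·dt) = -0.298527  →  δ = -0.2901

δ = -0.2901, a = -1.6370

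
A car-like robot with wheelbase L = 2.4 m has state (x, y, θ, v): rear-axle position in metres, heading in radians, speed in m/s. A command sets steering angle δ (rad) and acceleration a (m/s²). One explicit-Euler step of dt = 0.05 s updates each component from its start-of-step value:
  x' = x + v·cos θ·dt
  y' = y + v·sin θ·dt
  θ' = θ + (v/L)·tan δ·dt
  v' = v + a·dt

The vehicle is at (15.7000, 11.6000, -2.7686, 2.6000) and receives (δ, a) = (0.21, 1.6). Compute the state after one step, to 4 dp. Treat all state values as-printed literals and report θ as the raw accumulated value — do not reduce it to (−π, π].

(15.5789, 11.5526, -2.7571, 2.6800)

x' = 15.7000 + 2.6000·cos(-2.7686)·0.05 = 15.5789
y' = 11.6000 + 2.6000·sin(-2.7686)·0.05 = 11.5526
θ' = -2.7686 + (2.6000/2.4)·tan(0.21)·0.05 = -2.7571
v' = 2.6000 + 1.6000·0.05 = 2.6800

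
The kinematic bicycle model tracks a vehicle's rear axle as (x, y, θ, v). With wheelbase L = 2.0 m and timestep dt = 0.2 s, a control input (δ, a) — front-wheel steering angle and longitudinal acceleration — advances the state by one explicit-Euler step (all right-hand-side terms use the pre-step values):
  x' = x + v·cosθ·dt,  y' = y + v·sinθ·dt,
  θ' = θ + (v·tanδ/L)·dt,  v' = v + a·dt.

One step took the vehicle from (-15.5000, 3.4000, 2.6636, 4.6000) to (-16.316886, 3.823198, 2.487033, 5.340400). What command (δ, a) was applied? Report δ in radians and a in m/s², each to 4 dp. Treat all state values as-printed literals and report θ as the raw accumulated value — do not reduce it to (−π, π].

δ = -0.3665, a = 3.7020

a = (v'−v)/dt = (0.740400)/0.2 = 3.7020
Δθ = θ'−θ = -0.176567;  (v·dt/L) = 4.6000·0.2/2.0 = 0.460000
tan δ = Δθ·L/(v·dt) = -0.383841  →  δ = -0.3665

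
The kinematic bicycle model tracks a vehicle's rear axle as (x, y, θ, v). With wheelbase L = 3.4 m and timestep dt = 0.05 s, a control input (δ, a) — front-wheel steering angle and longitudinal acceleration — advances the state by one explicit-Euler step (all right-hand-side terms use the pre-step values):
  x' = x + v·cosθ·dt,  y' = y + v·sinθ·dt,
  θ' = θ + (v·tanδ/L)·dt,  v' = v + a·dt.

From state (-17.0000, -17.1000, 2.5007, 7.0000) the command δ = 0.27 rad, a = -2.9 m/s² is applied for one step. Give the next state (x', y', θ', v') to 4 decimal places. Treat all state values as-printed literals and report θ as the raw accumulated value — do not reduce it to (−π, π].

x' = -17.0000 + 7.0000·cos(2.5007)·0.05 = -17.2805
y' = -17.1000 + 7.0000·sin(2.5007)·0.05 = -16.8907
θ' = 2.5007 + (7.0000/3.4)·tan(0.27)·0.05 = 2.5292
v' = 7.0000 − 2.9000·0.05 = 6.8550

(-17.2805, -16.8907, 2.5292, 6.8550)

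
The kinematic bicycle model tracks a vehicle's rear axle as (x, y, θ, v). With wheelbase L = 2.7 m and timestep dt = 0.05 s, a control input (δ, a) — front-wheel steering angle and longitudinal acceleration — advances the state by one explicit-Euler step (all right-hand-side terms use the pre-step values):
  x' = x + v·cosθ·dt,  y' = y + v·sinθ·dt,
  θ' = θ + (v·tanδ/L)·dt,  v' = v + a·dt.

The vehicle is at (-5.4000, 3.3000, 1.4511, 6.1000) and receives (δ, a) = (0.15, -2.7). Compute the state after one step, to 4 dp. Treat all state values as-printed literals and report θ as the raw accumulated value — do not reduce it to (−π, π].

(-5.3636, 3.6028, 1.4682, 5.9650)

x' = -5.4000 + 6.1000·cos(1.4511)·0.05 = -5.3636
y' = 3.3000 + 6.1000·sin(1.4511)·0.05 = 3.6028
θ' = 1.4511 + (6.1000/2.7)·tan(0.15)·0.05 = 1.4682
v' = 6.1000 − 2.7000·0.05 = 5.9650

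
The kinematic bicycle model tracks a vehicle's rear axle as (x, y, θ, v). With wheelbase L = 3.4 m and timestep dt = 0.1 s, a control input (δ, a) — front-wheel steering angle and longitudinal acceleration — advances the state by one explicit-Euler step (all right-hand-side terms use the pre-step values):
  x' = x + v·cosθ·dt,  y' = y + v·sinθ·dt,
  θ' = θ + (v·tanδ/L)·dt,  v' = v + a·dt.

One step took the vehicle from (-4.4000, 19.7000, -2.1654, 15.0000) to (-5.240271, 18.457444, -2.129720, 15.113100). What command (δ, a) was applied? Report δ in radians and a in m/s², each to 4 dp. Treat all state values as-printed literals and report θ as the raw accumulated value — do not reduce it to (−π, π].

δ = 0.0807, a = 1.1310

a = (v'−v)/dt = (0.113100)/0.1 = 1.1310
Δθ = θ'−θ = 0.035680;  (v·dt/L) = 15.0000·0.1/3.4 = 0.441176
tan δ = Δθ·L/(v·dt) = 0.080875  →  δ = 0.0807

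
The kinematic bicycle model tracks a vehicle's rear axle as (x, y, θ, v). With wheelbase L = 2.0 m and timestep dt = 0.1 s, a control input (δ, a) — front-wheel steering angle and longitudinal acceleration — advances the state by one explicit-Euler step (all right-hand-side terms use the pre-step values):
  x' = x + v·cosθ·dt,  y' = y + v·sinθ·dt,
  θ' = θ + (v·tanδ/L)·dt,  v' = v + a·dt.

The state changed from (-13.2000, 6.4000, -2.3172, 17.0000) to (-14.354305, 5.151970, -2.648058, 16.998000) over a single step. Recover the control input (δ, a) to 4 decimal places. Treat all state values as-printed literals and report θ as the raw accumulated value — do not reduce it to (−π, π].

a = (v'−v)/dt = (-0.002000)/0.1 = -0.0200
Δθ = θ'−θ = -0.330858;  (v·dt/L) = 17.0000·0.1/2.0 = 0.850000
tan δ = Δθ·L/(v·dt) = -0.389245  →  δ = -0.3712

δ = -0.3712, a = -0.0200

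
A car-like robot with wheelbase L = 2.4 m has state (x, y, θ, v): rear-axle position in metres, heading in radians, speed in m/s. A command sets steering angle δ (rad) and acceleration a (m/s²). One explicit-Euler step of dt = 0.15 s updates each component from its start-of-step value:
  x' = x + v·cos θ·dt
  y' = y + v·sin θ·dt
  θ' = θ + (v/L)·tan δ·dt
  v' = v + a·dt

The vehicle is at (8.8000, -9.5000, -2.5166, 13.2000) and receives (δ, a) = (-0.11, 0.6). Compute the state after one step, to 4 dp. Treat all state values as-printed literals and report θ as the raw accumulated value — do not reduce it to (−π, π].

(7.1943, -10.6585, -2.6077, 13.2900)

x' = 8.8000 + 13.2000·cos(-2.5166)·0.15 = 7.1943
y' = -9.5000 + 13.2000·sin(-2.5166)·0.15 = -10.6585
θ' = -2.5166 + (13.2000/2.4)·tan(-0.11)·0.15 = -2.6077
v' = 13.2000 + 0.6000·0.15 = 13.2900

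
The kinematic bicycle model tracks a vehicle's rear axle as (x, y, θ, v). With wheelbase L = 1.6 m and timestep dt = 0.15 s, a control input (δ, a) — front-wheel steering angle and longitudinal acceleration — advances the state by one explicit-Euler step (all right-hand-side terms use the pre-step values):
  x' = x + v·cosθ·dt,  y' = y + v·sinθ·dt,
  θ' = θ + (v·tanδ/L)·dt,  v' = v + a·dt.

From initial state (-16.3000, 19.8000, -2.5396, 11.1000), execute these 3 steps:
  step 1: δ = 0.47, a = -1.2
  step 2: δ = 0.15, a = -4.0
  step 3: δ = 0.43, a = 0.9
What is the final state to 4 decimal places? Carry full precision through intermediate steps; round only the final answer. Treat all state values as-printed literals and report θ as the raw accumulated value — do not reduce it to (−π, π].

(-18.8062, 15.8899, -1.4126, 10.4550)

after step 1 (δ=0.47, a=-1.2): (-17.672308, 18.857134, -2.010998, 10.920000)
after step 2 (δ=0.15, a=-4.0): (-18.370295, 17.375291, -1.856273, 10.320000)
after step 3 (δ=0.43, a=0.9): (-18.806236, 15.889943, -1.412557, 10.455000)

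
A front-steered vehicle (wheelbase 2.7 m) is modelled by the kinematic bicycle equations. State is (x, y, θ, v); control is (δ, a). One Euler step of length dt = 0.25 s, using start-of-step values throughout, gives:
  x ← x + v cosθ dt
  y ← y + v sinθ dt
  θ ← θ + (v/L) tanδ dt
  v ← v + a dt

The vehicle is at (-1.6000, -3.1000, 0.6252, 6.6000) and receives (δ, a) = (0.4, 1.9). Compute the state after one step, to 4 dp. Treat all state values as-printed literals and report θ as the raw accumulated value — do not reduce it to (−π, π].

(-0.2621, -2.1343, 0.8836, 7.0750)

x' = -1.6000 + 6.6000·cos(0.6252)·0.25 = -0.2621
y' = -3.1000 + 6.6000·sin(0.6252)·0.25 = -2.1343
θ' = 0.6252 + (6.6000/2.7)·tan(0.4)·0.25 = 0.8836
v' = 6.6000 + 1.9000·0.25 = 7.0750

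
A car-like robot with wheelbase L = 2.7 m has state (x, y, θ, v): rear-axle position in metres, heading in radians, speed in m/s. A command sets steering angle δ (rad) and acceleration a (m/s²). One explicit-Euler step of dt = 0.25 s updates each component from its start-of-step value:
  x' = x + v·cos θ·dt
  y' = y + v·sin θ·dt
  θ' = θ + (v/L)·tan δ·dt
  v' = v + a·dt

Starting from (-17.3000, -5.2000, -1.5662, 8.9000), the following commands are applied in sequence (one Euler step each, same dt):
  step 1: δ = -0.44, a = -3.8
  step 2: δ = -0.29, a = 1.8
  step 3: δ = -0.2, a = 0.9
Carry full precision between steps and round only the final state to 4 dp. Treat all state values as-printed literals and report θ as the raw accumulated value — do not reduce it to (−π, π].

after step 1 (δ=-0.44, a=-3.8): (-17.289773, -7.424976, -1.954158, 7.950000)
after step 2 (δ=-0.29, a=1.8): (-18.033178, -9.268209, -2.173823, 8.400000)
after step 3 (δ=-0.2, a=0.9): (-19.224168, -10.997817, -2.331486, 8.625000)

(-19.2242, -10.9978, -2.3315, 8.6250)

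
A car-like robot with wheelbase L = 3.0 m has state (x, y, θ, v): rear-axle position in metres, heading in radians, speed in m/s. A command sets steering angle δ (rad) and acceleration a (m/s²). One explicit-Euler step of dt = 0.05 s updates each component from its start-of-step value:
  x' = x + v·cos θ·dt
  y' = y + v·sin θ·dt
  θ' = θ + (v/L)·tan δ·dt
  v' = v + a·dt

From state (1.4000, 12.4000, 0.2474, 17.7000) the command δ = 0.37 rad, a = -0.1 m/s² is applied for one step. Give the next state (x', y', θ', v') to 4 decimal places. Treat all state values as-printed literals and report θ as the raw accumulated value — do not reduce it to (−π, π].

x' = 1.4000 + 17.7000·cos(0.2474)·0.05 = 2.2581
y' = 12.4000 + 17.7000·sin(0.2474)·0.05 = 12.6167
θ' = 0.2474 + (17.7000/3.0)·tan(0.37)·0.05 = 0.3618
v' = 17.7000 − 0.1000·0.05 = 17.6950

(2.2581, 12.6167, 0.3618, 17.6950)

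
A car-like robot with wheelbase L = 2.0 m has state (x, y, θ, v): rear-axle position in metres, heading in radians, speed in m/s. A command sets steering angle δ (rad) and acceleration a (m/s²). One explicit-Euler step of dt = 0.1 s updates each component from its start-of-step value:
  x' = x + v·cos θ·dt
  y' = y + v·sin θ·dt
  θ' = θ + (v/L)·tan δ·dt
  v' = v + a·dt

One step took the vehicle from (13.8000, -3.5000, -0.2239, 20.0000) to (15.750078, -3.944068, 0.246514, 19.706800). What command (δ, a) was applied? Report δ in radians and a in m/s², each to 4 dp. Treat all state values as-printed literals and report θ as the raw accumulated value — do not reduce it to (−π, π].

a = (v'−v)/dt = (-0.293200)/0.1 = -2.9320
Δθ = θ'−θ = 0.470414;  (v·dt/L) = 20.0000·0.1/2.0 = 1.000000
tan δ = Δθ·L/(v·dt) = 0.470414  →  δ = 0.4397

δ = 0.4397, a = -2.9320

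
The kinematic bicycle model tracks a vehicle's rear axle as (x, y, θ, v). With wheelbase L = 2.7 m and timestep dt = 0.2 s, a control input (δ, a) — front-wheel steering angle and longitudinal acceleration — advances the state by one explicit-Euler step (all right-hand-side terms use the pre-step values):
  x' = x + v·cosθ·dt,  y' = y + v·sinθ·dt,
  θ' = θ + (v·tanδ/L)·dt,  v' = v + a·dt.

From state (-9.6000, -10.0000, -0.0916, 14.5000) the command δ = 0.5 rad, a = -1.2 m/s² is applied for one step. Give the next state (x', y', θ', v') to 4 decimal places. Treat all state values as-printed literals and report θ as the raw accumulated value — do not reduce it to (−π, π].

x' = -9.6000 + 14.5000·cos(-0.0916)·0.2 = -6.7122
y' = -10.0000 + 14.5000·sin(-0.0916)·0.2 = -10.2653
θ' = -0.0916 + (14.5000/2.7)·tan(0.5)·0.2 = 0.4952
v' = 14.5000 − 1.2000·0.2 = 14.2600

(-6.7122, -10.2653, 0.4952, 14.2600)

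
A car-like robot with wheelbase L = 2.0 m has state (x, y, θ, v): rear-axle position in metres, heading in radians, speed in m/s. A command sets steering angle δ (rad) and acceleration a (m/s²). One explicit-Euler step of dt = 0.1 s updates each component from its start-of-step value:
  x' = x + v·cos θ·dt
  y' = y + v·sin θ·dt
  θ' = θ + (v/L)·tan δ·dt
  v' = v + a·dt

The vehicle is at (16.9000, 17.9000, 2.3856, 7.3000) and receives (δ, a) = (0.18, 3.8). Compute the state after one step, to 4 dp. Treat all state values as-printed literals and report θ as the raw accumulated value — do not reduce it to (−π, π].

x' = 16.9000 + 7.3000·cos(2.3856)·0.1 = 16.3689
y' = 17.9000 + 7.3000·sin(2.3856)·0.1 = 18.4008
θ' = 2.3856 + (7.3000/2.0)·tan(0.18)·0.1 = 2.4520
v' = 7.3000 + 3.8000·0.1 = 7.6800

(16.3689, 18.4008, 2.4520, 7.6800)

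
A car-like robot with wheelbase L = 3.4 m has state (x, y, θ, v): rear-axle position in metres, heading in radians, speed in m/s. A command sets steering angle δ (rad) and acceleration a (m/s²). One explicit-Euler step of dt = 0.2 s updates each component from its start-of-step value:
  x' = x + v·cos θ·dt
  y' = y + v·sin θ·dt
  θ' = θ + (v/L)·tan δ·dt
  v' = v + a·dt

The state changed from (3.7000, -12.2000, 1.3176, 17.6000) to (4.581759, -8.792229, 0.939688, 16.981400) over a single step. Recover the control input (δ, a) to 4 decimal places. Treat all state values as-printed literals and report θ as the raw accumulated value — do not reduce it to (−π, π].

a = (v'−v)/dt = (-0.618600)/0.2 = -3.0930
Δθ = θ'−θ = -0.377912;  (v·dt/L) = 17.6000·0.2/3.4 = 1.035294
tan δ = Δθ·L/(v·dt) = -0.365029  →  δ = -0.3500

δ = -0.3500, a = -3.0930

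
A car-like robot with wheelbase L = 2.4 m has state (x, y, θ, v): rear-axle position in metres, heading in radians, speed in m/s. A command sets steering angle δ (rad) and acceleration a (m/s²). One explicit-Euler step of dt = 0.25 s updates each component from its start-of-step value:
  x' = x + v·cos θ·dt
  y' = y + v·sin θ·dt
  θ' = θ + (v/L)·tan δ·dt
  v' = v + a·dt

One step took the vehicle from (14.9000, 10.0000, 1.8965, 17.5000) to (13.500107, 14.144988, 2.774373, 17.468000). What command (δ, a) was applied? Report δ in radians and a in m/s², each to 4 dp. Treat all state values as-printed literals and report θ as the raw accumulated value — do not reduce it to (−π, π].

a = (v'−v)/dt = (-0.032000)/0.25 = -0.1280
Δθ = θ'−θ = 0.877873;  (v·dt/L) = 17.5000·0.25/2.4 = 1.822917
tan δ = Δθ·L/(v·dt) = 0.481576  →  δ = 0.4488

δ = 0.4488, a = -0.1280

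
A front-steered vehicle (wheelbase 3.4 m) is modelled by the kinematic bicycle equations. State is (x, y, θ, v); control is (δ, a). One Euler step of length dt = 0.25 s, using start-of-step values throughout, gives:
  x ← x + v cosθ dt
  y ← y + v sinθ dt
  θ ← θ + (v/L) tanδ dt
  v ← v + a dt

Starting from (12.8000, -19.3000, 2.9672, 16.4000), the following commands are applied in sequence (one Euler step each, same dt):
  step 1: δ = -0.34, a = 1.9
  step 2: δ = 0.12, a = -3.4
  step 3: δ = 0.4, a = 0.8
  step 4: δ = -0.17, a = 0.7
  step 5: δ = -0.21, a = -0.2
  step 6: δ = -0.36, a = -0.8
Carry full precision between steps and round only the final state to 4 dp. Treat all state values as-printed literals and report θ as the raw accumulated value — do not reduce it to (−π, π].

(-10.1638, -12.3528, 2.2741, 16.1500)

after step 1 (δ=-0.34, a=1.9): (8.762188, -18.588609, 2.540635, 16.875000)
after step 2 (δ=0.12, a=-3.4): (5.282587, -16.203190, 2.690251, 16.025000)
after step 3 (δ=0.4, a=0.8): (1.677512, -14.455770, 3.188432, 16.225000)
after step 4 (δ=-0.17, a=0.7): (-2.374289, -14.645692, 2.983643, 16.400000)
after step 5 (δ=-0.21, a=-0.2): (-6.423252, -14.000787, 2.726618, 16.350000)
after step 6 (δ=-0.36, a=-0.8): (-10.163832, -12.352843, 2.274104, 16.150000)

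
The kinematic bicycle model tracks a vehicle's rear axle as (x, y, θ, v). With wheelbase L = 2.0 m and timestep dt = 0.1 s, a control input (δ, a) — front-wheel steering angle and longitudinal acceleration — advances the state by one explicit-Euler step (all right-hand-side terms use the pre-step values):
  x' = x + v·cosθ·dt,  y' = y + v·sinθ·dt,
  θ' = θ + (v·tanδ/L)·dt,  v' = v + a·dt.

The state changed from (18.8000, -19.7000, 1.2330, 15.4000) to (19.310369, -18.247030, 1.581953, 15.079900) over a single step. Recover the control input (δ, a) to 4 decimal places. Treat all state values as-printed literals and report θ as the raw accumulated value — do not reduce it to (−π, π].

δ = 0.4255, a = -3.2010

a = (v'−v)/dt = (-0.320100)/0.1 = -3.2010
Δθ = θ'−θ = 0.348953;  (v·dt/L) = 15.4000·0.1/2.0 = 0.770000
tan δ = Δθ·L/(v·dt) = 0.453186  →  δ = 0.4255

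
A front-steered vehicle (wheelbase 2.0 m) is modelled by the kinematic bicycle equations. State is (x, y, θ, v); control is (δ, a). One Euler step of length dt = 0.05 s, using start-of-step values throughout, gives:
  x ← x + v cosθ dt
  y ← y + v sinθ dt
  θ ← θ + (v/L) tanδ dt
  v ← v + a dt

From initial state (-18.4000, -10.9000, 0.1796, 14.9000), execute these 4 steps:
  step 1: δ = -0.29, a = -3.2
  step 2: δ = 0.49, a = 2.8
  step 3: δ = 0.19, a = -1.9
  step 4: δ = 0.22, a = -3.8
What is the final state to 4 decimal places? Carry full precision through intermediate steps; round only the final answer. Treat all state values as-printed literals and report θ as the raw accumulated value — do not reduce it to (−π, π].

(-15.5159, -10.2775, 0.4192, 14.5950)

after step 1 (δ=-0.29, a=-3.2): (-17.666983, -10.766916, 0.068441, 14.740000)
after step 2 (δ=0.49, a=2.8): (-16.931709, -10.716514, 0.264995, 14.880000)
after step 3 (δ=0.19, a=-1.9): (-16.213679, -10.521658, 0.336538, 14.785000)
after step 4 (δ=0.22, a=-3.8): (-15.515898, -10.277542, 0.419193, 14.595000)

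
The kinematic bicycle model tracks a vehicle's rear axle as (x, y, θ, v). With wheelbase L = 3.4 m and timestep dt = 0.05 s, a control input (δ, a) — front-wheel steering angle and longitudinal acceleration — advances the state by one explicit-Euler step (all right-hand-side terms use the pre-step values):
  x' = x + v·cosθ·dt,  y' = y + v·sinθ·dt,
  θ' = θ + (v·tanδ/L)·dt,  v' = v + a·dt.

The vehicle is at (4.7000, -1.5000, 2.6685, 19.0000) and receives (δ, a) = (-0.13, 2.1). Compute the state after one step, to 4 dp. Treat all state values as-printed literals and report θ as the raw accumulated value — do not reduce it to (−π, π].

(3.8543, -1.0671, 2.6320, 19.1050)

x' = 4.7000 + 19.0000·cos(2.6685)·0.05 = 3.8543
y' = -1.5000 + 19.0000·sin(2.6685)·0.05 = -1.0671
θ' = 2.6685 + (19.0000/3.4)·tan(-0.13)·0.05 = 2.6320
v' = 19.0000 + 2.1000·0.05 = 19.1050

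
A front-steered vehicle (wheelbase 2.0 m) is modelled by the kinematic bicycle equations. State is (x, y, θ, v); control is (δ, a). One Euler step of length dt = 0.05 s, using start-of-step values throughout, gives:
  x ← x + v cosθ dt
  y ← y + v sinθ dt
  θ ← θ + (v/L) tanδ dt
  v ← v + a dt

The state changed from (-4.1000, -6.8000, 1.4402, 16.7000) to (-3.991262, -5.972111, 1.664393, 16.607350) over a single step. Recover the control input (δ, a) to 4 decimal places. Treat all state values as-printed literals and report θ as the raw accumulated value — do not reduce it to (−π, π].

δ = 0.4928, a = -1.8530

a = (v'−v)/dt = (-0.092650)/0.05 = -1.8530
Δθ = θ'−θ = 0.224193;  (v·dt/L) = 16.7000·0.05/2.0 = 0.417500
tan δ = Δθ·L/(v·dt) = 0.536989  →  δ = 0.4928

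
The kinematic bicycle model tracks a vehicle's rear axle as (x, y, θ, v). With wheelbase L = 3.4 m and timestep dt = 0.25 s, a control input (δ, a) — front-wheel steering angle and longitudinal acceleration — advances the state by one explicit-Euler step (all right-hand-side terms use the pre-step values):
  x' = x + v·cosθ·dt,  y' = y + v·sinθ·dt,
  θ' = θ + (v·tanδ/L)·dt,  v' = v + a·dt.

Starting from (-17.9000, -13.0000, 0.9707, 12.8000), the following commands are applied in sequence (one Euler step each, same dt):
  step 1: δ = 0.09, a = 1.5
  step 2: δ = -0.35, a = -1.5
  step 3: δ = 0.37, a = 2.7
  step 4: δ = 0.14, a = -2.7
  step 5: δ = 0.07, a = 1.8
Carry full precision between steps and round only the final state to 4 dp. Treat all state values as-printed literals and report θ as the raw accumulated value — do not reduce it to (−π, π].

(-9.2611, 0.5141, 1.2727, 13.2500)

after step 1 (δ=0.09, a=1.5): (-16.092890, -10.359100, 1.055635, 13.175000)
after step 2 (δ=-0.35, a=-1.5): (-14.470142, -7.492835, 0.702014, 12.800000)
after step 3 (δ=0.37, a=2.7): (-12.026803, -5.426413, 1.067062, 13.475000)
after step 4 (δ=0.14, a=-2.7): (-10.400709, -2.476109, 1.206688, 12.800000)
after step 5 (δ=0.07, a=1.8): (-9.261138, 0.514105, 1.272678, 13.250000)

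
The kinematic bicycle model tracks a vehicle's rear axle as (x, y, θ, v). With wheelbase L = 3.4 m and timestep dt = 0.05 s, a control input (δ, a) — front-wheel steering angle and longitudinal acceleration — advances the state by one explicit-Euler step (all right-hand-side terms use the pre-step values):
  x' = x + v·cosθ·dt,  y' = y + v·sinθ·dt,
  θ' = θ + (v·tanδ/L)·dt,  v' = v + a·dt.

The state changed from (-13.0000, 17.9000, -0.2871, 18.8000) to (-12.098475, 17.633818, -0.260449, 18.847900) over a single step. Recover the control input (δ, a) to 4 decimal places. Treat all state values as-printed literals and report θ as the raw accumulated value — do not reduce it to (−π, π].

δ = 0.0961, a = 0.9580

a = (v'−v)/dt = (0.047900)/0.05 = 0.9580
Δθ = θ'−θ = 0.026651;  (v·dt/L) = 18.8000·0.05/3.4 = 0.276471
tan δ = Δθ·L/(v·dt) = 0.096397  →  δ = 0.0961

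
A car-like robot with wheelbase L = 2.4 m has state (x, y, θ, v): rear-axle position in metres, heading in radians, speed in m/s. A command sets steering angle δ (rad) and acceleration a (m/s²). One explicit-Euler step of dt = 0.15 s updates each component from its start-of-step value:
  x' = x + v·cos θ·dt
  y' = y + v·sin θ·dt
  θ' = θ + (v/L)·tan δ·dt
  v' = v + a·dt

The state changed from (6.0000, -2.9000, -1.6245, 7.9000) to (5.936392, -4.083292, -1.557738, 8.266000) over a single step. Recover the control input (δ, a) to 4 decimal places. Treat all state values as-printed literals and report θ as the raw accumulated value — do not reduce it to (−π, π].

δ = 0.1344, a = 2.4400

a = (v'−v)/dt = (0.366000)/0.15 = 2.4400
Δθ = θ'−θ = 0.066762;  (v·dt/L) = 7.9000·0.15/2.4 = 0.493750
tan δ = Δθ·L/(v·dt) = 0.135214  →  δ = 0.1344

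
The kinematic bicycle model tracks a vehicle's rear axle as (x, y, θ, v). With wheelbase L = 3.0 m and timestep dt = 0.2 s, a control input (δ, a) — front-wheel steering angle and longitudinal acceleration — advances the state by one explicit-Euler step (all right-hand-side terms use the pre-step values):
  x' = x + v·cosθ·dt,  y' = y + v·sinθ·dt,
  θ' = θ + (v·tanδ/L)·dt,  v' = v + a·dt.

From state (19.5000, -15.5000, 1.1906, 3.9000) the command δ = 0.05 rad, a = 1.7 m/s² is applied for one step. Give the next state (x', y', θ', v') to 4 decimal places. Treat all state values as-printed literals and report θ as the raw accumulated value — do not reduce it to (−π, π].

(19.7895, -14.7757, 1.2036, 4.2400)

x' = 19.5000 + 3.9000·cos(1.1906)·0.2 = 19.7895
y' = -15.5000 + 3.9000·sin(1.1906)·0.2 = -14.7757
θ' = 1.1906 + (3.9000/3.0)·tan(0.05)·0.2 = 1.2036
v' = 3.9000 + 1.7000·0.2 = 4.2400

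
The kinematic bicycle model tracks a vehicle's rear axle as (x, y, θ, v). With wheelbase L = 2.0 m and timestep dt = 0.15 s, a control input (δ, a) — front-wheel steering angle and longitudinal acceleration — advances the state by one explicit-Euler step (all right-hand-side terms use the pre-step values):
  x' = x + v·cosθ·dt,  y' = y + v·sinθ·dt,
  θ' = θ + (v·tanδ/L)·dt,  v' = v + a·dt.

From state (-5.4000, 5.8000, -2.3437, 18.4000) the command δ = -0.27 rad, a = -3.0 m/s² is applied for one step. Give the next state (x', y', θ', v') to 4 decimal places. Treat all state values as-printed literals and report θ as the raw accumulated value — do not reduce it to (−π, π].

(-7.3271, 3.8242, -2.7256, 17.9500)

x' = -5.4000 + 18.4000·cos(-2.3437)·0.15 = -7.3271
y' = 5.8000 + 18.4000·sin(-2.3437)·0.15 = 3.8242
θ' = -2.3437 + (18.4000/2.0)·tan(-0.27)·0.15 = -2.7256
v' = 18.4000 − 3.0000·0.15 = 17.9500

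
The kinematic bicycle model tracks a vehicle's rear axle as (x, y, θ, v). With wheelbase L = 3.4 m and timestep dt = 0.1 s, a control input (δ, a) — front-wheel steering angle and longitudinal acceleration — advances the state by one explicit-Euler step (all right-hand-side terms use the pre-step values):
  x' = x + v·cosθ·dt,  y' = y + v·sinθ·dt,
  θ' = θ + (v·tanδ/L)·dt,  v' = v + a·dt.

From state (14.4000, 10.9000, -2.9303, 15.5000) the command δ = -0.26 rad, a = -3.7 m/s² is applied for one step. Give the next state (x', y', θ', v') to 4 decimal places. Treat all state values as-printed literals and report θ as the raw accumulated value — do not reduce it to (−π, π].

(12.8845, 10.5749, -3.0516, 15.1300)

x' = 14.4000 + 15.5000·cos(-2.9303)·0.1 = 12.8845
y' = 10.9000 + 15.5000·sin(-2.9303)·0.1 = 10.5749
θ' = -2.9303 + (15.5000/3.4)·tan(-0.26)·0.1 = -3.0516
v' = 15.5000 − 3.7000·0.1 = 15.1300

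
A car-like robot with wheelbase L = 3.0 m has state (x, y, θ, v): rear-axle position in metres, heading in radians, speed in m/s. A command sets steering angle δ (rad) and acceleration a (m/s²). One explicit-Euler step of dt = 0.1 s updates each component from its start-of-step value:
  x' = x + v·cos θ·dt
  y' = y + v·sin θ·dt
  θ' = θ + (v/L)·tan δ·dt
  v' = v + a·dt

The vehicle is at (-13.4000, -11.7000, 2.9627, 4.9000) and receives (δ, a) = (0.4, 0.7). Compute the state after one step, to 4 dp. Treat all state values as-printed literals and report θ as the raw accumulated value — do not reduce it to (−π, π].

x' = -13.4000 + 4.9000·cos(2.9627)·0.1 = -13.8822
y' = -11.7000 + 4.9000·sin(2.9627)·0.1 = -11.6128
θ' = 2.9627 + (4.9000/3.0)·tan(0.4)·0.1 = 3.0318
v' = 4.9000 + 0.7000·0.1 = 4.9700

(-13.8822, -11.6128, 3.0318, 4.9700)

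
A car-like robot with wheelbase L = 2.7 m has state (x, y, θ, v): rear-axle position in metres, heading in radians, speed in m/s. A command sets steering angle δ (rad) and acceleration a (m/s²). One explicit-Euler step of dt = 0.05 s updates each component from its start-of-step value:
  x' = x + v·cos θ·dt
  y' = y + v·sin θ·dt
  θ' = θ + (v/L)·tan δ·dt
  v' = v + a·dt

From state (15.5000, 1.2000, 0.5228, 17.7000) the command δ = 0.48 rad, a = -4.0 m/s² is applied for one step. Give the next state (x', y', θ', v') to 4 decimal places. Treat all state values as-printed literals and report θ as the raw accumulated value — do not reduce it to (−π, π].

x' = 15.5000 + 17.7000·cos(0.5228)·0.05 = 16.2668
y' = 1.2000 + 17.7000·sin(0.5228)·0.05 = 1.6419
θ' = 0.5228 + (17.7000/2.7)·tan(0.48)·0.05 = 0.6934
v' = 17.7000 − 4.0000·0.05 = 17.5000

(16.2668, 1.6419, 0.6934, 17.5000)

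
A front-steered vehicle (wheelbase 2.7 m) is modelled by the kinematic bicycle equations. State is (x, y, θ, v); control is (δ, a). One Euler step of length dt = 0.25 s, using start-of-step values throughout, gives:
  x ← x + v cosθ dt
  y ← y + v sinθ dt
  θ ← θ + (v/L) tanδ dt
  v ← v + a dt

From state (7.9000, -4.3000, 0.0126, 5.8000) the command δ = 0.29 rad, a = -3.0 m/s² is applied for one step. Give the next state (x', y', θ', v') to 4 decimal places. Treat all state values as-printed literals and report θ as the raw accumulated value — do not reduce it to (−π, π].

x' = 7.9000 + 5.8000·cos(0.0126)·0.25 = 9.3499
y' = -4.3000 + 5.8000·sin(0.0126)·0.25 = -4.2817
θ' = 0.0126 + (5.8000/2.7)·tan(0.29)·0.25 = 0.1729
v' = 5.8000 − 3.0000·0.25 = 5.0500

(9.3499, -4.2817, 0.1729, 5.0500)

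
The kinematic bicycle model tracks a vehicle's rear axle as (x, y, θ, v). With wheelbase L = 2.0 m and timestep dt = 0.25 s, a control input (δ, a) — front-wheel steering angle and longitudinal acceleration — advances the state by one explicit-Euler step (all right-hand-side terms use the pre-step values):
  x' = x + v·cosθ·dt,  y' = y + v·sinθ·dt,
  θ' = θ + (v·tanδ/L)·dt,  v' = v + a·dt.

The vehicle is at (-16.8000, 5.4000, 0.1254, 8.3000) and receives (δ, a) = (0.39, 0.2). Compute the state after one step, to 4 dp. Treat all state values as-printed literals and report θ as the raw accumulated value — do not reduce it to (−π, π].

x' = -16.8000 + 8.3000·cos(0.1254)·0.25 = -14.7413
y' = 5.4000 + 8.3000·sin(0.1254)·0.25 = 5.6595
θ' = 0.1254 + (8.3000/2.0)·tan(0.39)·0.25 = 0.5519
v' = 8.3000 + 0.2000·0.25 = 8.3500

(-14.7413, 5.6595, 0.5519, 8.3500)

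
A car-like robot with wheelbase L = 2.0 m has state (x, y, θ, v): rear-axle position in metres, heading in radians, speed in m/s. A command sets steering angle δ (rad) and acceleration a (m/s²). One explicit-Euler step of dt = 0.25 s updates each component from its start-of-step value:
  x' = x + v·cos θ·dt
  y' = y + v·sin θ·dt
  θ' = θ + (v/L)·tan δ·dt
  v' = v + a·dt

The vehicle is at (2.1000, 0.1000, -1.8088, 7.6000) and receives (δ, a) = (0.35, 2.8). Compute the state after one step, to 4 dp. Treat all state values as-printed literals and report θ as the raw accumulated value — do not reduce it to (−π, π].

(1.6521, -1.7464, -1.4620, 8.3000)

x' = 2.1000 + 7.6000·cos(-1.8088)·0.25 = 1.6521
y' = 0.1000 + 7.6000·sin(-1.8088)·0.25 = -1.7464
θ' = -1.8088 + (7.6000/2.0)·tan(0.35)·0.25 = -1.4620
v' = 7.6000 + 2.8000·0.25 = 8.3000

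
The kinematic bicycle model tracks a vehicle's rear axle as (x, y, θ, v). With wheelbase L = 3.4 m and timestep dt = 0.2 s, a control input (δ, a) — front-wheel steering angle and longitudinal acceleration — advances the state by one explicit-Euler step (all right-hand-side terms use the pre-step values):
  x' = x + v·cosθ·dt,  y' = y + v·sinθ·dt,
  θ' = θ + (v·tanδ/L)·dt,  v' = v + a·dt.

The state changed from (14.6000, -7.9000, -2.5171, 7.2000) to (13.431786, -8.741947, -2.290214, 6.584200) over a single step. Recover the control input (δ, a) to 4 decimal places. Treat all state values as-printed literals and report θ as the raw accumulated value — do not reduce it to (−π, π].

δ = 0.4918, a = -3.0790

a = (v'−v)/dt = (-0.615800)/0.2 = -3.0790
Δθ = θ'−θ = 0.226886;  (v·dt/L) = 7.2000·0.2/3.4 = 0.423529
tan δ = Δθ·L/(v·dt) = 0.535703  →  δ = 0.4918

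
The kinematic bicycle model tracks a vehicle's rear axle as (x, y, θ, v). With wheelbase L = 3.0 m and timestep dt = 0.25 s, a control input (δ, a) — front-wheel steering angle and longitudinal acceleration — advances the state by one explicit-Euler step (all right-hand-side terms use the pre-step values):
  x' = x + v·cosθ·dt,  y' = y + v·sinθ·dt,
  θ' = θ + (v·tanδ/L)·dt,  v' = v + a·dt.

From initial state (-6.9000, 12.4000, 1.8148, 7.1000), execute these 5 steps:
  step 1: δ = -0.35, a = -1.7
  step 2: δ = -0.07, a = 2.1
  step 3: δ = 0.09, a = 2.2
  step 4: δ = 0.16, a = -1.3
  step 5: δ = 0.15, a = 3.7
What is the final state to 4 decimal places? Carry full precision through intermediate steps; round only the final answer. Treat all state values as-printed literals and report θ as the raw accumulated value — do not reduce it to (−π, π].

after step 1 (δ=-0.35, a=-1.7): (-7.328822, 14.122422, 1.598825, 6.675000)
after step 2 (δ=-0.07, a=2.1): (-7.375588, 15.790516, 1.559824, 7.200000)
after step 3 (δ=0.09, a=2.2): (-7.355837, 17.590408, 1.613970, 7.750000)
after step 4 (δ=0.16, a=-1.3): (-7.439460, 19.526103, 1.718194, 7.425000)
after step 5 (δ=0.15, a=3.7): (-7.712078, 21.362225, 1.811709, 8.350000)

(-7.7121, 21.3622, 1.8117, 8.3500)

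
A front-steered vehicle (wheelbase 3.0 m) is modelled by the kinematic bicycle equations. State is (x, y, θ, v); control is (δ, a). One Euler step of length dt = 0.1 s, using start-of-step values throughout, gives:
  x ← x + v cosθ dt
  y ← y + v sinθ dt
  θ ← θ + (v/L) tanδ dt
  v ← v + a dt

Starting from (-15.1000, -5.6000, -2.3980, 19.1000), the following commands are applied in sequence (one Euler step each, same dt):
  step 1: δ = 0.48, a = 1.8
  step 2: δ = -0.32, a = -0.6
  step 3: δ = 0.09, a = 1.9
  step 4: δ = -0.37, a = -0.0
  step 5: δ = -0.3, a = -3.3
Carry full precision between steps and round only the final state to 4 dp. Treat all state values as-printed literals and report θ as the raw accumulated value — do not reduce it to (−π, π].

after step 1 (δ=0.48, a=1.8): (-16.505839, -6.892949, -2.066544, 19.280000)
after step 2 (δ=-0.32, a=-0.6): (-17.422969, -8.588843, -2.279517, 19.220000)
after step 3 (δ=0.09, a=1.9): (-18.673928, -10.048016, -2.221701, 19.410000)
after step 4 (δ=-0.37, a=-0.0): (-19.849993, -11.592151, -2.472649, 19.410000)
after step 5 (δ=-0.3, a=-3.3): (-21.372662, -12.795877, -2.672789, 19.080000)

(-21.3727, -12.7959, -2.6728, 19.0800)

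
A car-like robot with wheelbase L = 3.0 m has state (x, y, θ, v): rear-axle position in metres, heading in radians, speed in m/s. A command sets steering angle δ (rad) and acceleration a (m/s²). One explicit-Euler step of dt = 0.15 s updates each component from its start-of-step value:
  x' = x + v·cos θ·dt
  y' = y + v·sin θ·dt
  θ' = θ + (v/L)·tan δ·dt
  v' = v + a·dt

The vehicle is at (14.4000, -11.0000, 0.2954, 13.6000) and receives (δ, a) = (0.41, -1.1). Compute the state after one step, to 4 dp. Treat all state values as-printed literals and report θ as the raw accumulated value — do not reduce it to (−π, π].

x' = 14.4000 + 13.6000·cos(0.2954)·0.15 = 16.3516
y' = -11.0000 + 13.6000·sin(0.2954)·0.15 = -10.4061
θ' = 0.2954 + (13.6000/3.0)·tan(0.41)·0.15 = 0.5909
v' = 13.6000 − 1.1000·0.15 = 13.4350

(16.3516, -10.4061, 0.5909, 13.4350)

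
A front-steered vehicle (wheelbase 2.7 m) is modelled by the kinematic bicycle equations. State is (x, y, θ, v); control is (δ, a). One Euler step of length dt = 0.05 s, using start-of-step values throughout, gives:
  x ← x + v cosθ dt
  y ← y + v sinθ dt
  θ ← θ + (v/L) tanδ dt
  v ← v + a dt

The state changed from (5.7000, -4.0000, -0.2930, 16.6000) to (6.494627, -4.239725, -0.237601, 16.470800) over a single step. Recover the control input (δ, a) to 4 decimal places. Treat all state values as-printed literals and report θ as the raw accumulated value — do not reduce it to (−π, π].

a = (v'−v)/dt = (-0.129200)/0.05 = -2.5840
Δθ = θ'−θ = 0.055399;  (v·dt/L) = 16.6000·0.05/2.7 = 0.307407
tan δ = Δθ·L/(v·dt) = 0.180214  →  δ = 0.1783

δ = 0.1783, a = -2.5840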